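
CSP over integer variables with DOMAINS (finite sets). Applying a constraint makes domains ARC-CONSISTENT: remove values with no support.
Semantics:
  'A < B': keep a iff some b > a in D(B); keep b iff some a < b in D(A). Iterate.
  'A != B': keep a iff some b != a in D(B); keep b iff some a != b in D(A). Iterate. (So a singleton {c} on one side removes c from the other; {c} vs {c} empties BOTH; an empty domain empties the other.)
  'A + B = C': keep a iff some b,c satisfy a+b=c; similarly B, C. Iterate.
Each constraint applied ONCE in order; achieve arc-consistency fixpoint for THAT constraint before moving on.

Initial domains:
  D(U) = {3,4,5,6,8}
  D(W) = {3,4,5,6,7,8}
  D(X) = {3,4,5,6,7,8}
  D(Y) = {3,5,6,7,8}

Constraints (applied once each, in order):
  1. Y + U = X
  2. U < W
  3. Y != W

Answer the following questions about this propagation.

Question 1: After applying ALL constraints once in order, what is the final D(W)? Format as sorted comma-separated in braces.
Constraint 1 (Y + U = X) on D(Y)={3,5,6,7,8} D(U)={3,4,5,6,8} D(X)={3,4,5,6,7,8}: Y {3,5,6,7,8}->{3,5}; U {3,4,5,6,8}->{3,4,5}; X {3,4,5,6,7,8}->{6,7,8}
Constraint 2 (U < W) on D(U)={3,4,5} D(W)={3,4,5,6,7,8}: W {3,4,5,6,7,8}->{4,5,6,7,8}
Constraint 3 (Y != W) on D(Y)={3,5} D(W)={4,5,6,7,8}: no change
So after all 3 constraints: D(W) = {4,5,6,7,8}

Answer: {4,5,6,7,8}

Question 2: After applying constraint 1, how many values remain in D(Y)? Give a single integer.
Answer: 2

Derivation:
Constraint 1 (Y + U = X) on D(Y)={3,5,6,7,8} D(U)={3,4,5,6,8} D(X)={3,4,5,6,7,8}: Y {3,5,6,7,8}->{3,5}; U {3,4,5,6,8}->{3,4,5}; X {3,4,5,6,7,8}->{6,7,8}
So after constraint 1: D(Y)={3,5}, size = 2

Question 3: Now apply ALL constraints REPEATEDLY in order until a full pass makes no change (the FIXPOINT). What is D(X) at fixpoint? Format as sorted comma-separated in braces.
pass 0 (initial): D(X)={3,4,5,6,7,8}
pass 1: U {3,4,5,6,8}->{3,4,5}; W {3,4,5,6,7,8}->{4,5,6,7,8}; X {3,4,5,6,7,8}->{6,7,8}; Y {3,5,6,7,8}->{3,5}
pass 2: no change
Fixpoint after 2 passes: D(X) = {6,7,8}

Answer: {6,7,8}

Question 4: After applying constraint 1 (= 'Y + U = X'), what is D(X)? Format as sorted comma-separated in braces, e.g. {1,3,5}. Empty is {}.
Answer: {6,7,8}

Derivation:
Constraint 1 (Y + U = X) on D(Y)={3,5,6,7,8} D(U)={3,4,5,6,8} D(X)={3,4,5,6,7,8}: Y {3,5,6,7,8}->{3,5}; U {3,4,5,6,8}->{3,4,5}; X {3,4,5,6,7,8}->{6,7,8}
So after constraint 1: D(X) = {6,7,8}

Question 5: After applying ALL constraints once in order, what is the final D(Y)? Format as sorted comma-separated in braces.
Constraint 1 (Y + U = X) on D(Y)={3,5,6,7,8} D(U)={3,4,5,6,8} D(X)={3,4,5,6,7,8}: Y {3,5,6,7,8}->{3,5}; U {3,4,5,6,8}->{3,4,5}; X {3,4,5,6,7,8}->{6,7,8}
Constraint 2 (U < W) on D(U)={3,4,5} D(W)={3,4,5,6,7,8}: W {3,4,5,6,7,8}->{4,5,6,7,8}
Constraint 3 (Y != W) on D(Y)={3,5} D(W)={4,5,6,7,8}: no change
So after all 3 constraints: D(Y) = {3,5}

Answer: {3,5}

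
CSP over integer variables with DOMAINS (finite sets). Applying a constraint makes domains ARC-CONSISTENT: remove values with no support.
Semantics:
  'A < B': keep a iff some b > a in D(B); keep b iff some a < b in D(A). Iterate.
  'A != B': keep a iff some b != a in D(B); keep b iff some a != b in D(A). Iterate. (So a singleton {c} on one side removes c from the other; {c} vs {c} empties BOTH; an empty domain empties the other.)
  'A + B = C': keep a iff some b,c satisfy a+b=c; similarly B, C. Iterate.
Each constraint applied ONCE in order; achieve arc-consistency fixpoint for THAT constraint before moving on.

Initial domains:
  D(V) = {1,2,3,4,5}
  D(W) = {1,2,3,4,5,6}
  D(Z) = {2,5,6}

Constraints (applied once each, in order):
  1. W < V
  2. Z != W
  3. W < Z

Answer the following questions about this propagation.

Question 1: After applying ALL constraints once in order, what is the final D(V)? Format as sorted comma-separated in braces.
Answer: {2,3,4,5}

Derivation:
Constraint 1 (W < V) on D(W)={1,2,3,4,5,6} D(V)={1,2,3,4,5}: W {1,2,3,4,5,6}->{1,2,3,4}; V {1,2,3,4,5}->{2,3,4,5}
Constraint 2 (Z != W) on D(Z)={2,5,6} D(W)={1,2,3,4}: no change
Constraint 3 (W < Z) on D(W)={1,2,3,4} D(Z)={2,5,6}: no change
So after all 3 constraints: D(V) = {2,3,4,5}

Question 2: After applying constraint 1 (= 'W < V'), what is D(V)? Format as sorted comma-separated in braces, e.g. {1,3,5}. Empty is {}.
Answer: {2,3,4,5}

Derivation:
Constraint 1 (W < V) on D(W)={1,2,3,4,5,6} D(V)={1,2,3,4,5}: W {1,2,3,4,5,6}->{1,2,3,4}; V {1,2,3,4,5}->{2,3,4,5}
So after constraint 1: D(V) = {2,3,4,5}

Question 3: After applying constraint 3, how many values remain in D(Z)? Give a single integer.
Answer: 3

Derivation:
Constraint 1 (W < V) on D(W)={1,2,3,4,5,6} D(V)={1,2,3,4,5}: W {1,2,3,4,5,6}->{1,2,3,4}; V {1,2,3,4,5}->{2,3,4,5}
Constraint 2 (Z != W) on D(Z)={2,5,6} D(W)={1,2,3,4}: no change
Constraint 3 (W < Z) on D(W)={1,2,3,4} D(Z)={2,5,6}: no change
So after constraint 3: D(Z)={2,5,6}, size = 3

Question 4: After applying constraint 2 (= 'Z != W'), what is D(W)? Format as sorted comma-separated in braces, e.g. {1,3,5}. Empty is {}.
Constraint 1 (W < V) on D(W)={1,2,3,4,5,6} D(V)={1,2,3,4,5}: W {1,2,3,4,5,6}->{1,2,3,4}; V {1,2,3,4,5}->{2,3,4,5}
Constraint 2 (Z != W) on D(Z)={2,5,6} D(W)={1,2,3,4}: no change
So after constraint 2: D(W) = {1,2,3,4}

Answer: {1,2,3,4}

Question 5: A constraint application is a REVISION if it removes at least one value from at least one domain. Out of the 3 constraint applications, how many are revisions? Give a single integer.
Constraint 1 (W < V) on D(W)={1,2,3,4,5,6} D(V)={1,2,3,4,5}: W {1,2,3,4,5,6}->{1,2,3,4}; V {1,2,3,4,5}->{2,3,4,5} => REVISION
Constraint 2 (Z != W) on D(Z)={2,5,6} D(W)={1,2,3,4}: no change => not a revision
Constraint 3 (W < Z) on D(W)={1,2,3,4} D(Z)={2,5,6}: no change => not a revision
Total revisions = 1

Answer: 1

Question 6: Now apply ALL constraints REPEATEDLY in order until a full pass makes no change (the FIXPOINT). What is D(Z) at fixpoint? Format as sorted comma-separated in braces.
pass 0 (initial): D(Z)={2,5,6}
pass 1: V {1,2,3,4,5}->{2,3,4,5}; W {1,2,3,4,5,6}->{1,2,3,4}
pass 2: no change
Fixpoint after 2 passes: D(Z) = {2,5,6}

Answer: {2,5,6}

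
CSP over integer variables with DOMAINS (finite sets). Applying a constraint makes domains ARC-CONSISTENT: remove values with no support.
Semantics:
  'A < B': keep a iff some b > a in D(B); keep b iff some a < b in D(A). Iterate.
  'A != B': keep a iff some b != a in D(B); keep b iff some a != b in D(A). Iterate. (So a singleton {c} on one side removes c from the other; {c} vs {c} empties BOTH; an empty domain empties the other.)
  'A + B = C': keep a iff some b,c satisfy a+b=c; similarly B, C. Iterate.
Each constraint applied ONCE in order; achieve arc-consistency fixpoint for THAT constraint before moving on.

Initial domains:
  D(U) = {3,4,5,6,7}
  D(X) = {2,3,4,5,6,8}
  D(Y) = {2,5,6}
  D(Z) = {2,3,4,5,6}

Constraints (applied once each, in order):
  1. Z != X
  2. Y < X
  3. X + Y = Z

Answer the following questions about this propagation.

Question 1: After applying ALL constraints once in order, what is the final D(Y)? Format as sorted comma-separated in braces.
Answer: {2}

Derivation:
Constraint 1 (Z != X) on D(Z)={2,3,4,5,6} D(X)={2,3,4,5,6,8}: no change
Constraint 2 (Y < X) on D(Y)={2,5,6} D(X)={2,3,4,5,6,8}: X {2,3,4,5,6,8}->{3,4,5,6,8}
Constraint 3 (X + Y = Z) on D(X)={3,4,5,6,8} D(Y)={2,5,6} D(Z)={2,3,4,5,6}: X {3,4,5,6,8}->{3,4}; Y {2,5,6}->{2}; Z {2,3,4,5,6}->{5,6}
So after all 3 constraints: D(Y) = {2}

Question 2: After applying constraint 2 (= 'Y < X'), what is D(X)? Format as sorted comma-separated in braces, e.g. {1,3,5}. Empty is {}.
Answer: {3,4,5,6,8}

Derivation:
Constraint 1 (Z != X) on D(Z)={2,3,4,5,6} D(X)={2,3,4,5,6,8}: no change
Constraint 2 (Y < X) on D(Y)={2,5,6} D(X)={2,3,4,5,6,8}: X {2,3,4,5,6,8}->{3,4,5,6,8}
So after constraint 2: D(X) = {3,4,5,6,8}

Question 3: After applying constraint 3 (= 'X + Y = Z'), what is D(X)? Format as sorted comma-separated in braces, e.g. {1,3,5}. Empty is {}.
Constraint 1 (Z != X) on D(Z)={2,3,4,5,6} D(X)={2,3,4,5,6,8}: no change
Constraint 2 (Y < X) on D(Y)={2,5,6} D(X)={2,3,4,5,6,8}: X {2,3,4,5,6,8}->{3,4,5,6,8}
Constraint 3 (X + Y = Z) on D(X)={3,4,5,6,8} D(Y)={2,5,6} D(Z)={2,3,4,5,6}: X {3,4,5,6,8}->{3,4}; Y {2,5,6}->{2}; Z {2,3,4,5,6}->{5,6}
So after constraint 3: D(X) = {3,4}

Answer: {3,4}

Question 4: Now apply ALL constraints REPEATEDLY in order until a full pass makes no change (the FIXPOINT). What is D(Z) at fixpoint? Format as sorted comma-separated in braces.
Answer: {5,6}

Derivation:
pass 0 (initial): D(Z)={2,3,4,5,6}
pass 1: X {2,3,4,5,6,8}->{3,4}; Y {2,5,6}->{2}; Z {2,3,4,5,6}->{5,6}
pass 2: no change
Fixpoint after 2 passes: D(Z) = {5,6}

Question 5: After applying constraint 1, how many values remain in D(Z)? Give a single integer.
Constraint 1 (Z != X) on D(Z)={2,3,4,5,6} D(X)={2,3,4,5,6,8}: no change
So after constraint 1: D(Z)={2,3,4,5,6}, size = 5

Answer: 5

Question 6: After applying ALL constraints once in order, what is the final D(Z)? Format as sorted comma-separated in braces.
Answer: {5,6}

Derivation:
Constraint 1 (Z != X) on D(Z)={2,3,4,5,6} D(X)={2,3,4,5,6,8}: no change
Constraint 2 (Y < X) on D(Y)={2,5,6} D(X)={2,3,4,5,6,8}: X {2,3,4,5,6,8}->{3,4,5,6,8}
Constraint 3 (X + Y = Z) on D(X)={3,4,5,6,8} D(Y)={2,5,6} D(Z)={2,3,4,5,6}: X {3,4,5,6,8}->{3,4}; Y {2,5,6}->{2}; Z {2,3,4,5,6}->{5,6}
So after all 3 constraints: D(Z) = {5,6}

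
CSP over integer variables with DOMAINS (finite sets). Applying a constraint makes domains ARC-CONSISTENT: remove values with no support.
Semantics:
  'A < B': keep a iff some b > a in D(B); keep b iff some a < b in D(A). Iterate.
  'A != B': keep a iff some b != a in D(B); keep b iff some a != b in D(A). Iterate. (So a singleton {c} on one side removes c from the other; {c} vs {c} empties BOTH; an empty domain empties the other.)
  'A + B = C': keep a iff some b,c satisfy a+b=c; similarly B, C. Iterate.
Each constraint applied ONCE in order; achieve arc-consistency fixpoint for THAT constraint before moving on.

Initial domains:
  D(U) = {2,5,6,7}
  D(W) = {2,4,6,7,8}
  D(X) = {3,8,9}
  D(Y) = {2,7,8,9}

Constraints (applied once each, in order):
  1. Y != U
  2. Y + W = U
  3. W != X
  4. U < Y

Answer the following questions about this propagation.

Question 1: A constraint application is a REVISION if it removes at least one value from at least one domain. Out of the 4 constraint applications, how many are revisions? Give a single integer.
Constraint 1 (Y != U) on D(Y)={2,7,8,9} D(U)={2,5,6,7}: no change => not a revision
Constraint 2 (Y + W = U) on D(Y)={2,7,8,9} D(W)={2,4,6,7,8} D(U)={2,5,6,7}: Y {2,7,8,9}->{2}; W {2,4,6,7,8}->{4}; U {2,5,6,7}->{6} => REVISION
Constraint 3 (W != X) on D(W)={4} D(X)={3,8,9}: no change => not a revision
Constraint 4 (U < Y) on D(U)={6} D(Y)={2}: U {6}->{}; Y {2}->{} => REVISION
Total revisions = 2

Answer: 2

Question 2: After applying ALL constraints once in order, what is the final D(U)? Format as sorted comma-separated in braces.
Constraint 1 (Y != U) on D(Y)={2,7,8,9} D(U)={2,5,6,7}: no change
Constraint 2 (Y + W = U) on D(Y)={2,7,8,9} D(W)={2,4,6,7,8} D(U)={2,5,6,7}: Y {2,7,8,9}->{2}; W {2,4,6,7,8}->{4}; U {2,5,6,7}->{6}
Constraint 3 (W != X) on D(W)={4} D(X)={3,8,9}: no change
Constraint 4 (U < Y) on D(U)={6} D(Y)={2}: U {6}->{}; Y {2}->{}
So after all 4 constraints: D(U) = {}

Answer: {}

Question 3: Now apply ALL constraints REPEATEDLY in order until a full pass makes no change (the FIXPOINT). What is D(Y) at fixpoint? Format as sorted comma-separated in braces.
Answer: {}

Derivation:
pass 0 (initial): D(Y)={2,7,8,9}
pass 1: U {2,5,6,7}->{}; W {2,4,6,7,8}->{4}; Y {2,7,8,9}->{}
pass 2: W {4}->{}; X {3,8,9}->{}
pass 3: no change
Fixpoint after 3 passes: D(Y) = {}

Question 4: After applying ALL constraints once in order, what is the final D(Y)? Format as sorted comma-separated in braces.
Constraint 1 (Y != U) on D(Y)={2,7,8,9} D(U)={2,5,6,7}: no change
Constraint 2 (Y + W = U) on D(Y)={2,7,8,9} D(W)={2,4,6,7,8} D(U)={2,5,6,7}: Y {2,7,8,9}->{2}; W {2,4,6,7,8}->{4}; U {2,5,6,7}->{6}
Constraint 3 (W != X) on D(W)={4} D(X)={3,8,9}: no change
Constraint 4 (U < Y) on D(U)={6} D(Y)={2}: U {6}->{}; Y {2}->{}
So after all 4 constraints: D(Y) = {}

Answer: {}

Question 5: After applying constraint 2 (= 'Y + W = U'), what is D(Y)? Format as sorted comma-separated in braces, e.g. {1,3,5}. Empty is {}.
Constraint 1 (Y != U) on D(Y)={2,7,8,9} D(U)={2,5,6,7}: no change
Constraint 2 (Y + W = U) on D(Y)={2,7,8,9} D(W)={2,4,6,7,8} D(U)={2,5,6,7}: Y {2,7,8,9}->{2}; W {2,4,6,7,8}->{4}; U {2,5,6,7}->{6}
So after constraint 2: D(Y) = {2}

Answer: {2}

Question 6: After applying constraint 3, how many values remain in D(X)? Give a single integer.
Constraint 1 (Y != U) on D(Y)={2,7,8,9} D(U)={2,5,6,7}: no change
Constraint 2 (Y + W = U) on D(Y)={2,7,8,9} D(W)={2,4,6,7,8} D(U)={2,5,6,7}: Y {2,7,8,9}->{2}; W {2,4,6,7,8}->{4}; U {2,5,6,7}->{6}
Constraint 3 (W != X) on D(W)={4} D(X)={3,8,9}: no change
So after constraint 3: D(X)={3,8,9}, size = 3

Answer: 3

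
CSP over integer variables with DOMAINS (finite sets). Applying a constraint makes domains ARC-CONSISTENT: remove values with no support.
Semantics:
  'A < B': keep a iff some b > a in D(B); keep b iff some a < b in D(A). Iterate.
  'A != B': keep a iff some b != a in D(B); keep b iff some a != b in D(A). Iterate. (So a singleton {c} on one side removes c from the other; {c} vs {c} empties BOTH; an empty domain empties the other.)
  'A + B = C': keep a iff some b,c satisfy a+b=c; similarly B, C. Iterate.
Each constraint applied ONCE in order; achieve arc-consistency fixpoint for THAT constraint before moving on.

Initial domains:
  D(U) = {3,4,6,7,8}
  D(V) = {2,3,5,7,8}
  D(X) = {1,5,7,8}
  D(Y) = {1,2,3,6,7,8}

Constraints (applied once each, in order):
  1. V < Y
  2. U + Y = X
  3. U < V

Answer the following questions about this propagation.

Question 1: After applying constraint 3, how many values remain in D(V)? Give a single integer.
Constraint 1 (V < Y) on D(V)={2,3,5,7,8} D(Y)={1,2,3,6,7,8}: V {2,3,5,7,8}->{2,3,5,7}; Y {1,2,3,6,7,8}->{3,6,7,8}
Constraint 2 (U + Y = X) on D(U)={3,4,6,7,8} D(Y)={3,6,7,8} D(X)={1,5,7,8}: U {3,4,6,7,8}->{4}; Y {3,6,7,8}->{3}; X {1,5,7,8}->{7}
Constraint 3 (U < V) on D(U)={4} D(V)={2,3,5,7}: V {2,3,5,7}->{5,7}
So after constraint 3: D(V)={5,7}, size = 2

Answer: 2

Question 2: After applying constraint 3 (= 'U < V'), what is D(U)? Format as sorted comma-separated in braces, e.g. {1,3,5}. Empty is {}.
Answer: {4}

Derivation:
Constraint 1 (V < Y) on D(V)={2,3,5,7,8} D(Y)={1,2,3,6,7,8}: V {2,3,5,7,8}->{2,3,5,7}; Y {1,2,3,6,7,8}->{3,6,7,8}
Constraint 2 (U + Y = X) on D(U)={3,4,6,7,8} D(Y)={3,6,7,8} D(X)={1,5,7,8}: U {3,4,6,7,8}->{4}; Y {3,6,7,8}->{3}; X {1,5,7,8}->{7}
Constraint 3 (U < V) on D(U)={4} D(V)={2,3,5,7}: V {2,3,5,7}->{5,7}
So after constraint 3: D(U) = {4}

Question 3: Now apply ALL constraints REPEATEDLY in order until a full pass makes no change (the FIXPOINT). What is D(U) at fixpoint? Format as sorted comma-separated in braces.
Answer: {}

Derivation:
pass 0 (initial): D(U)={3,4,6,7,8}
pass 1: U {3,4,6,7,8}->{4}; V {2,3,5,7,8}->{5,7}; X {1,5,7,8}->{7}; Y {1,2,3,6,7,8}->{3}
pass 2: U {4}->{}; V {5,7}->{}; X {7}->{}; Y {3}->{}
pass 3: no change
Fixpoint after 3 passes: D(U) = {}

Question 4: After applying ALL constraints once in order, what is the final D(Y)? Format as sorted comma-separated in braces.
Constraint 1 (V < Y) on D(V)={2,3,5,7,8} D(Y)={1,2,3,6,7,8}: V {2,3,5,7,8}->{2,3,5,7}; Y {1,2,3,6,7,8}->{3,6,7,8}
Constraint 2 (U + Y = X) on D(U)={3,4,6,7,8} D(Y)={3,6,7,8} D(X)={1,5,7,8}: U {3,4,6,7,8}->{4}; Y {3,6,7,8}->{3}; X {1,5,7,8}->{7}
Constraint 3 (U < V) on D(U)={4} D(V)={2,3,5,7}: V {2,3,5,7}->{5,7}
So after all 3 constraints: D(Y) = {3}

Answer: {3}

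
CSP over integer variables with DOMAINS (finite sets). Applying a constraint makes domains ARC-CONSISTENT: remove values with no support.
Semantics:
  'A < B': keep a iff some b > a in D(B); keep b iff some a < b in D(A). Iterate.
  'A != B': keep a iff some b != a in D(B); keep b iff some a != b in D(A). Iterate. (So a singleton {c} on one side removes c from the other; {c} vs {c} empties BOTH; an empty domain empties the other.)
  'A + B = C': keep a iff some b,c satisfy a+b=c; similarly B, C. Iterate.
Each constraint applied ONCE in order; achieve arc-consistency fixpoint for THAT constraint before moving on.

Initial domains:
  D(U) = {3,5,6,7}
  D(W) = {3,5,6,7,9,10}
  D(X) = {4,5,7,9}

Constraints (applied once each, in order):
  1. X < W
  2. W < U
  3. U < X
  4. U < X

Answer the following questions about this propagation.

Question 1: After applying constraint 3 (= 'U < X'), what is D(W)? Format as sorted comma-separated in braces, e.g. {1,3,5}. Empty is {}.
Answer: {5,6}

Derivation:
Constraint 1 (X < W) on D(X)={4,5,7,9} D(W)={3,5,6,7,9,10}: W {3,5,6,7,9,10}->{5,6,7,9,10}
Constraint 2 (W < U) on D(W)={5,6,7,9,10} D(U)={3,5,6,7}: W {5,6,7,9,10}->{5,6}; U {3,5,6,7}->{6,7}
Constraint 3 (U < X) on D(U)={6,7} D(X)={4,5,7,9}: X {4,5,7,9}->{7,9}
So after constraint 3: D(W) = {5,6}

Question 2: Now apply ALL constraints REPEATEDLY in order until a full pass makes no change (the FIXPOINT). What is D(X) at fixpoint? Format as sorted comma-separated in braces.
Answer: {}

Derivation:
pass 0 (initial): D(X)={4,5,7,9}
pass 1: U {3,5,6,7}->{6,7}; W {3,5,6,7,9,10}->{5,6}; X {4,5,7,9}->{7,9}
pass 2: U {6,7}->{}; W {5,6}->{}; X {7,9}->{}
pass 3: no change
Fixpoint after 3 passes: D(X) = {}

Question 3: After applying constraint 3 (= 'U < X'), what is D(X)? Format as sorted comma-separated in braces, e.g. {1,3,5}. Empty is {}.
Answer: {7,9}

Derivation:
Constraint 1 (X < W) on D(X)={4,5,7,9} D(W)={3,5,6,7,9,10}: W {3,5,6,7,9,10}->{5,6,7,9,10}
Constraint 2 (W < U) on D(W)={5,6,7,9,10} D(U)={3,5,6,7}: W {5,6,7,9,10}->{5,6}; U {3,5,6,7}->{6,7}
Constraint 3 (U < X) on D(U)={6,7} D(X)={4,5,7,9}: X {4,5,7,9}->{7,9}
So after constraint 3: D(X) = {7,9}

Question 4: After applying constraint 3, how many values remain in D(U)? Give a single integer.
Answer: 2

Derivation:
Constraint 1 (X < W) on D(X)={4,5,7,9} D(W)={3,5,6,7,9,10}: W {3,5,6,7,9,10}->{5,6,7,9,10}
Constraint 2 (W < U) on D(W)={5,6,7,9,10} D(U)={3,5,6,7}: W {5,6,7,9,10}->{5,6}; U {3,5,6,7}->{6,7}
Constraint 3 (U < X) on D(U)={6,7} D(X)={4,5,7,9}: X {4,5,7,9}->{7,9}
So after constraint 3: D(U)={6,7}, size = 2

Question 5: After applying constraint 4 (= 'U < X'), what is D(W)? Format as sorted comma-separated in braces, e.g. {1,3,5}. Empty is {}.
Constraint 1 (X < W) on D(X)={4,5,7,9} D(W)={3,5,6,7,9,10}: W {3,5,6,7,9,10}->{5,6,7,9,10}
Constraint 2 (W < U) on D(W)={5,6,7,9,10} D(U)={3,5,6,7}: W {5,6,7,9,10}->{5,6}; U {3,5,6,7}->{6,7}
Constraint 3 (U < X) on D(U)={6,7} D(X)={4,5,7,9}: X {4,5,7,9}->{7,9}
Constraint 4 (U < X) on D(U)={6,7} D(X)={7,9}: no change
So after constraint 4: D(W) = {5,6}

Answer: {5,6}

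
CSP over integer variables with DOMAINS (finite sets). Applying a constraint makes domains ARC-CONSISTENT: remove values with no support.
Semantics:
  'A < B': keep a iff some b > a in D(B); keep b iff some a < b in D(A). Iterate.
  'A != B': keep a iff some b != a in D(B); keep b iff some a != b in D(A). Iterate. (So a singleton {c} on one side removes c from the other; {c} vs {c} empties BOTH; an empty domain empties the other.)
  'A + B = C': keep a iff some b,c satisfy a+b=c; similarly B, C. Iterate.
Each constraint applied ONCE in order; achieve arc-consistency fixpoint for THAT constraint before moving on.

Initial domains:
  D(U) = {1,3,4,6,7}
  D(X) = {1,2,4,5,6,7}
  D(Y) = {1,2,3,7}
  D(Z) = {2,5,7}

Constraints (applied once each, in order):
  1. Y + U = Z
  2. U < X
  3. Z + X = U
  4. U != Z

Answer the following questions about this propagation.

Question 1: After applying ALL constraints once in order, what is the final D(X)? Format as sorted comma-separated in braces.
Answer: {2,4}

Derivation:
Constraint 1 (Y + U = Z) on D(Y)={1,2,3,7} D(U)={1,3,4,6,7} D(Z)={2,5,7}: Y {1,2,3,7}->{1,2,3}; U {1,3,4,6,7}->{1,3,4,6}
Constraint 2 (U < X) on D(U)={1,3,4,6} D(X)={1,2,4,5,6,7}: X {1,2,4,5,6,7}->{2,4,5,6,7}
Constraint 3 (Z + X = U) on D(Z)={2,5,7} D(X)={2,4,5,6,7} D(U)={1,3,4,6}: Z {2,5,7}->{2}; X {2,4,5,6,7}->{2,4}; U {1,3,4,6}->{4,6}
Constraint 4 (U != Z) on D(U)={4,6} D(Z)={2}: no change
So after all 4 constraints: D(X) = {2,4}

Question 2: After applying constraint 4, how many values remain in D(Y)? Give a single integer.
Answer: 3

Derivation:
Constraint 1 (Y + U = Z) on D(Y)={1,2,3,7} D(U)={1,3,4,6,7} D(Z)={2,5,7}: Y {1,2,3,7}->{1,2,3}; U {1,3,4,6,7}->{1,3,4,6}
Constraint 2 (U < X) on D(U)={1,3,4,6} D(X)={1,2,4,5,6,7}: X {1,2,4,5,6,7}->{2,4,5,6,7}
Constraint 3 (Z + X = U) on D(Z)={2,5,7} D(X)={2,4,5,6,7} D(U)={1,3,4,6}: Z {2,5,7}->{2}; X {2,4,5,6,7}->{2,4}; U {1,3,4,6}->{4,6}
Constraint 4 (U != Z) on D(U)={4,6} D(Z)={2}: no change
So after constraint 4: D(Y)={1,2,3}, size = 3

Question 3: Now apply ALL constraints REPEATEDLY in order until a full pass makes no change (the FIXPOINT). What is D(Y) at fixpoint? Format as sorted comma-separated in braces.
pass 0 (initial): D(Y)={1,2,3,7}
pass 1: U {1,3,4,6,7}->{4,6}; X {1,2,4,5,6,7}->{2,4}; Y {1,2,3,7}->{1,2,3}; Z {2,5,7}->{2}
pass 2: U {4,6}->{}; X {2,4}->{}; Y {1,2,3}->{}; Z {2}->{}
pass 3: no change
Fixpoint after 3 passes: D(Y) = {}

Answer: {}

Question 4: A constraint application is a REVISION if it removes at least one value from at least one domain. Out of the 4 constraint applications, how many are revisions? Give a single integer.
Constraint 1 (Y + U = Z) on D(Y)={1,2,3,7} D(U)={1,3,4,6,7} D(Z)={2,5,7}: Y {1,2,3,7}->{1,2,3}; U {1,3,4,6,7}->{1,3,4,6} => REVISION
Constraint 2 (U < X) on D(U)={1,3,4,6} D(X)={1,2,4,5,6,7}: X {1,2,4,5,6,7}->{2,4,5,6,7} => REVISION
Constraint 3 (Z + X = U) on D(Z)={2,5,7} D(X)={2,4,5,6,7} D(U)={1,3,4,6}: Z {2,5,7}->{2}; X {2,4,5,6,7}->{2,4}; U {1,3,4,6}->{4,6} => REVISION
Constraint 4 (U != Z) on D(U)={4,6} D(Z)={2}: no change => not a revision
Total revisions = 3

Answer: 3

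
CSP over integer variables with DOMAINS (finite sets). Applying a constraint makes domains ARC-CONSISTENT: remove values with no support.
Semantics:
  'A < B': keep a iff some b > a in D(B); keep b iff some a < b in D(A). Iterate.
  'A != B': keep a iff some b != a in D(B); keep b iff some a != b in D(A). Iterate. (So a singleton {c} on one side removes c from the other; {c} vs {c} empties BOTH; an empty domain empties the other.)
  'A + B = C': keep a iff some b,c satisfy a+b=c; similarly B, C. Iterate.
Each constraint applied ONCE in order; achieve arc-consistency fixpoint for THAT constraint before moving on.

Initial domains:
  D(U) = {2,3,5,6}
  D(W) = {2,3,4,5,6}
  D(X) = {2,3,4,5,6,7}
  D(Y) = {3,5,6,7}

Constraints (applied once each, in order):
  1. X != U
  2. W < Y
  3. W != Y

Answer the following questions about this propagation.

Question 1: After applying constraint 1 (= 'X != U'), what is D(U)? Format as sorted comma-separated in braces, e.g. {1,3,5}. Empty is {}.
Answer: {2,3,5,6}

Derivation:
Constraint 1 (X != U) on D(X)={2,3,4,5,6,7} D(U)={2,3,5,6}: no change
So after constraint 1: D(U) = {2,3,5,6}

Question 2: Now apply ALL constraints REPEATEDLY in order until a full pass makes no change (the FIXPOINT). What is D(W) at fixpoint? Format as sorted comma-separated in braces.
pass 0 (initial): D(W)={2,3,4,5,6}
pass 1: no change
Fixpoint after 1 passes: D(W) = {2,3,4,5,6}

Answer: {2,3,4,5,6}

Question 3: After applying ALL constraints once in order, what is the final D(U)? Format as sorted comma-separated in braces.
Answer: {2,3,5,6}

Derivation:
Constraint 1 (X != U) on D(X)={2,3,4,5,6,7} D(U)={2,3,5,6}: no change
Constraint 2 (W < Y) on D(W)={2,3,4,5,6} D(Y)={3,5,6,7}: no change
Constraint 3 (W != Y) on D(W)={2,3,4,5,6} D(Y)={3,5,6,7}: no change
So after all 3 constraints: D(U) = {2,3,5,6}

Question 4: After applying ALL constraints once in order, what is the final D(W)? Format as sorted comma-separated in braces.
Answer: {2,3,4,5,6}

Derivation:
Constraint 1 (X != U) on D(X)={2,3,4,5,6,7} D(U)={2,3,5,6}: no change
Constraint 2 (W < Y) on D(W)={2,3,4,5,6} D(Y)={3,5,6,7}: no change
Constraint 3 (W != Y) on D(W)={2,3,4,5,6} D(Y)={3,5,6,7}: no change
So after all 3 constraints: D(W) = {2,3,4,5,6}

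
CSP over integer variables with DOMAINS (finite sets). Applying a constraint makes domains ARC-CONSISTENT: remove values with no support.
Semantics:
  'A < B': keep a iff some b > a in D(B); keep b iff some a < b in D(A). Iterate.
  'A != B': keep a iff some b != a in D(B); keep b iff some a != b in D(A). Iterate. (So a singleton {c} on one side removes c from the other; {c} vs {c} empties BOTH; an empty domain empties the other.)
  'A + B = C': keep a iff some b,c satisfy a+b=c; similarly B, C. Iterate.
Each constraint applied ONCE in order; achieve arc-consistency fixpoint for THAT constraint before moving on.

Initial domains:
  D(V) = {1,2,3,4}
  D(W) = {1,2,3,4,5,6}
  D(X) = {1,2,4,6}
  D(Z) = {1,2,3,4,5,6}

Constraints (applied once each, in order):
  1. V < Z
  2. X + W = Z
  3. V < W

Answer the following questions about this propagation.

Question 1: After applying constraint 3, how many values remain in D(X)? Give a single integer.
Answer: 3

Derivation:
Constraint 1 (V < Z) on D(V)={1,2,3,4} D(Z)={1,2,3,4,5,6}: Z {1,2,3,4,5,6}->{2,3,4,5,6}
Constraint 2 (X + W = Z) on D(X)={1,2,4,6} D(W)={1,2,3,4,5,6} D(Z)={2,3,4,5,6}: X {1,2,4,6}->{1,2,4}; W {1,2,3,4,5,6}->{1,2,3,4,5}
Constraint 3 (V < W) on D(V)={1,2,3,4} D(W)={1,2,3,4,5}: W {1,2,3,4,5}->{2,3,4,5}
So after constraint 3: D(X)={1,2,4}, size = 3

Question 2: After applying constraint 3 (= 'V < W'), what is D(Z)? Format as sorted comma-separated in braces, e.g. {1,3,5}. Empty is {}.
Answer: {2,3,4,5,6}

Derivation:
Constraint 1 (V < Z) on D(V)={1,2,3,4} D(Z)={1,2,3,4,5,6}: Z {1,2,3,4,5,6}->{2,3,4,5,6}
Constraint 2 (X + W = Z) on D(X)={1,2,4,6} D(W)={1,2,3,4,5,6} D(Z)={2,3,4,5,6}: X {1,2,4,6}->{1,2,4}; W {1,2,3,4,5,6}->{1,2,3,4,5}
Constraint 3 (V < W) on D(V)={1,2,3,4} D(W)={1,2,3,4,5}: W {1,2,3,4,5}->{2,3,4,5}
So after constraint 3: D(Z) = {2,3,4,5,6}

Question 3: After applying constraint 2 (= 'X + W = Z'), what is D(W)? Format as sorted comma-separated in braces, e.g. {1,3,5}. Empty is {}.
Constraint 1 (V < Z) on D(V)={1,2,3,4} D(Z)={1,2,3,4,5,6}: Z {1,2,3,4,5,6}->{2,3,4,5,6}
Constraint 2 (X + W = Z) on D(X)={1,2,4,6} D(W)={1,2,3,4,5,6} D(Z)={2,3,4,5,6}: X {1,2,4,6}->{1,2,4}; W {1,2,3,4,5,6}->{1,2,3,4,5}
So after constraint 2: D(W) = {1,2,3,4,5}

Answer: {1,2,3,4,5}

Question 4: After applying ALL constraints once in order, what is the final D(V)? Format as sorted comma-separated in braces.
Constraint 1 (V < Z) on D(V)={1,2,3,4} D(Z)={1,2,3,4,5,6}: Z {1,2,3,4,5,6}->{2,3,4,5,6}
Constraint 2 (X + W = Z) on D(X)={1,2,4,6} D(W)={1,2,3,4,5,6} D(Z)={2,3,4,5,6}: X {1,2,4,6}->{1,2,4}; W {1,2,3,4,5,6}->{1,2,3,4,5}
Constraint 3 (V < W) on D(V)={1,2,3,4} D(W)={1,2,3,4,5}: W {1,2,3,4,5}->{2,3,4,5}
So after all 3 constraints: D(V) = {1,2,3,4}

Answer: {1,2,3,4}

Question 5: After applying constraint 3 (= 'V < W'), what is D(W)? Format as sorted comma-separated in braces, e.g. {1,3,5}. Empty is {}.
Constraint 1 (V < Z) on D(V)={1,2,3,4} D(Z)={1,2,3,4,5,6}: Z {1,2,3,4,5,6}->{2,3,4,5,6}
Constraint 2 (X + W = Z) on D(X)={1,2,4,6} D(W)={1,2,3,4,5,6} D(Z)={2,3,4,5,6}: X {1,2,4,6}->{1,2,4}; W {1,2,3,4,5,6}->{1,2,3,4,5}
Constraint 3 (V < W) on D(V)={1,2,3,4} D(W)={1,2,3,4,5}: W {1,2,3,4,5}->{2,3,4,5}
So after constraint 3: D(W) = {2,3,4,5}

Answer: {2,3,4,5}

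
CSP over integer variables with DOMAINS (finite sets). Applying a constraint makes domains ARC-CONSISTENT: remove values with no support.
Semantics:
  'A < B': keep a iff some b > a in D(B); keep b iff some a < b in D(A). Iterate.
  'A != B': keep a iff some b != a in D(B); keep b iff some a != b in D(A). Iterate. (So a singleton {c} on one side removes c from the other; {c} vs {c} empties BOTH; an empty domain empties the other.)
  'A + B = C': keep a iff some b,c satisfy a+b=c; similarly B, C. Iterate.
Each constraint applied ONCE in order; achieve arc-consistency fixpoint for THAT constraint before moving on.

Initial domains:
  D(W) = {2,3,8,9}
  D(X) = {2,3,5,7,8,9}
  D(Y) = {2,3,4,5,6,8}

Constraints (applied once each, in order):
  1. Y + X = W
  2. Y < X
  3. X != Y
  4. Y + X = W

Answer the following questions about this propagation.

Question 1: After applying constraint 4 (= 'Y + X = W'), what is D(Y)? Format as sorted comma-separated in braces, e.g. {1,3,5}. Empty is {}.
Answer: {2,3,4,5,6}

Derivation:
Constraint 1 (Y + X = W) on D(Y)={2,3,4,5,6,8} D(X)={2,3,5,7,8,9} D(W)={2,3,8,9}: Y {2,3,4,5,6,8}->{2,3,4,5,6}; X {2,3,5,7,8,9}->{2,3,5,7}; W {2,3,8,9}->{8,9}
Constraint 2 (Y < X) on D(Y)={2,3,4,5,6} D(X)={2,3,5,7}: X {2,3,5,7}->{3,5,7}
Constraint 3 (X != Y) on D(X)={3,5,7} D(Y)={2,3,4,5,6}: no change
Constraint 4 (Y + X = W) on D(Y)={2,3,4,5,6} D(X)={3,5,7} D(W)={8,9}: no change
So after constraint 4: D(Y) = {2,3,4,5,6}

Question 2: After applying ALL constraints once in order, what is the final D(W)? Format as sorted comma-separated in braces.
Constraint 1 (Y + X = W) on D(Y)={2,3,4,5,6,8} D(X)={2,3,5,7,8,9} D(W)={2,3,8,9}: Y {2,3,4,5,6,8}->{2,3,4,5,6}; X {2,3,5,7,8,9}->{2,3,5,7}; W {2,3,8,9}->{8,9}
Constraint 2 (Y < X) on D(Y)={2,3,4,5,6} D(X)={2,3,5,7}: X {2,3,5,7}->{3,5,7}
Constraint 3 (X != Y) on D(X)={3,5,7} D(Y)={2,3,4,5,6}: no change
Constraint 4 (Y + X = W) on D(Y)={2,3,4,5,6} D(X)={3,5,7} D(W)={8,9}: no change
So after all 4 constraints: D(W) = {8,9}

Answer: {8,9}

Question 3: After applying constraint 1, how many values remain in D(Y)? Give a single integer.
Answer: 5

Derivation:
Constraint 1 (Y + X = W) on D(Y)={2,3,4,5,6,8} D(X)={2,3,5,7,8,9} D(W)={2,3,8,9}: Y {2,3,4,5,6,8}->{2,3,4,5,6}; X {2,3,5,7,8,9}->{2,3,5,7}; W {2,3,8,9}->{8,9}
So after constraint 1: D(Y)={2,3,4,5,6}, size = 5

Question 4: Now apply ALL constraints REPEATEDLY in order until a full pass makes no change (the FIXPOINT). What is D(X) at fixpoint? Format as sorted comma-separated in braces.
pass 0 (initial): D(X)={2,3,5,7,8,9}
pass 1: W {2,3,8,9}->{8,9}; X {2,3,5,7,8,9}->{3,5,7}; Y {2,3,4,5,6,8}->{2,3,4,5,6}
pass 2: no change
Fixpoint after 2 passes: D(X) = {3,5,7}

Answer: {3,5,7}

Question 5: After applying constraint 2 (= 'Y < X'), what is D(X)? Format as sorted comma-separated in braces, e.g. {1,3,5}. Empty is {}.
Answer: {3,5,7}

Derivation:
Constraint 1 (Y + X = W) on D(Y)={2,3,4,5,6,8} D(X)={2,3,5,7,8,9} D(W)={2,3,8,9}: Y {2,3,4,5,6,8}->{2,3,4,5,6}; X {2,3,5,7,8,9}->{2,3,5,7}; W {2,3,8,9}->{8,9}
Constraint 2 (Y < X) on D(Y)={2,3,4,5,6} D(X)={2,3,5,7}: X {2,3,5,7}->{3,5,7}
So after constraint 2: D(X) = {3,5,7}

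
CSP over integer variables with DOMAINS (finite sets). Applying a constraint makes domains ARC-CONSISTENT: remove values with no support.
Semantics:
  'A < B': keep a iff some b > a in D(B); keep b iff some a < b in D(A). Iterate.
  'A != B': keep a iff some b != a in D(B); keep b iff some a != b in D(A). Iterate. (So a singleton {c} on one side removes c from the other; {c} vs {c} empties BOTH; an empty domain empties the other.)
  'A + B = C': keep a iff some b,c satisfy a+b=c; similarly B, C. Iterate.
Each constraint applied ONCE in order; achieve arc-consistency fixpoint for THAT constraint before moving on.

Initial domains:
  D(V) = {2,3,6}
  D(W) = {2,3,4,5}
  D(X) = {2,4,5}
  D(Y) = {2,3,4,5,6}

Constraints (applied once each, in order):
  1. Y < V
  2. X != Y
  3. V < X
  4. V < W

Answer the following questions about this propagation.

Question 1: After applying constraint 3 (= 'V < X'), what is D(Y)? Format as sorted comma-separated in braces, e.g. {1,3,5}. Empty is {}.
Answer: {2,3,4,5}

Derivation:
Constraint 1 (Y < V) on D(Y)={2,3,4,5,6} D(V)={2,3,6}: Y {2,3,4,5,6}->{2,3,4,5}; V {2,3,6}->{3,6}
Constraint 2 (X != Y) on D(X)={2,4,5} D(Y)={2,3,4,5}: no change
Constraint 3 (V < X) on D(V)={3,6} D(X)={2,4,5}: V {3,6}->{3}; X {2,4,5}->{4,5}
So after constraint 3: D(Y) = {2,3,4,5}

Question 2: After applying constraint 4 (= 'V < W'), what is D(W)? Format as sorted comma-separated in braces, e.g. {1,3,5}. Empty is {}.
Constraint 1 (Y < V) on D(Y)={2,3,4,5,6} D(V)={2,3,6}: Y {2,3,4,5,6}->{2,3,4,5}; V {2,3,6}->{3,6}
Constraint 2 (X != Y) on D(X)={2,4,5} D(Y)={2,3,4,5}: no change
Constraint 3 (V < X) on D(V)={3,6} D(X)={2,4,5}: V {3,6}->{3}; X {2,4,5}->{4,5}
Constraint 4 (V < W) on D(V)={3} D(W)={2,3,4,5}: W {2,3,4,5}->{4,5}
So after constraint 4: D(W) = {4,5}

Answer: {4,5}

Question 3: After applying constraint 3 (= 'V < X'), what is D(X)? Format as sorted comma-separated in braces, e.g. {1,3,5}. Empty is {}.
Constraint 1 (Y < V) on D(Y)={2,3,4,5,6} D(V)={2,3,6}: Y {2,3,4,5,6}->{2,3,4,5}; V {2,3,6}->{3,6}
Constraint 2 (X != Y) on D(X)={2,4,5} D(Y)={2,3,4,5}: no change
Constraint 3 (V < X) on D(V)={3,6} D(X)={2,4,5}: V {3,6}->{3}; X {2,4,5}->{4,5}
So after constraint 3: D(X) = {4,5}

Answer: {4,5}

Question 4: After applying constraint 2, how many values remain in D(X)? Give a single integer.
Constraint 1 (Y < V) on D(Y)={2,3,4,5,6} D(V)={2,3,6}: Y {2,3,4,5,6}->{2,3,4,5}; V {2,3,6}->{3,6}
Constraint 2 (X != Y) on D(X)={2,4,5} D(Y)={2,3,4,5}: no change
So after constraint 2: D(X)={2,4,5}, size = 3

Answer: 3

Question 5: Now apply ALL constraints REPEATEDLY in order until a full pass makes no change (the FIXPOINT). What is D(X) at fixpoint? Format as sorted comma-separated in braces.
Answer: {4,5}

Derivation:
pass 0 (initial): D(X)={2,4,5}
pass 1: V {2,3,6}->{3}; W {2,3,4,5}->{4,5}; X {2,4,5}->{4,5}; Y {2,3,4,5,6}->{2,3,4,5}
pass 2: Y {2,3,4,5}->{2}
pass 3: no change
Fixpoint after 3 passes: D(X) = {4,5}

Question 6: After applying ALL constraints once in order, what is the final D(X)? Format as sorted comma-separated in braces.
Constraint 1 (Y < V) on D(Y)={2,3,4,5,6} D(V)={2,3,6}: Y {2,3,4,5,6}->{2,3,4,5}; V {2,3,6}->{3,6}
Constraint 2 (X != Y) on D(X)={2,4,5} D(Y)={2,3,4,5}: no change
Constraint 3 (V < X) on D(V)={3,6} D(X)={2,4,5}: V {3,6}->{3}; X {2,4,5}->{4,5}
Constraint 4 (V < W) on D(V)={3} D(W)={2,3,4,5}: W {2,3,4,5}->{4,5}
So after all 4 constraints: D(X) = {4,5}

Answer: {4,5}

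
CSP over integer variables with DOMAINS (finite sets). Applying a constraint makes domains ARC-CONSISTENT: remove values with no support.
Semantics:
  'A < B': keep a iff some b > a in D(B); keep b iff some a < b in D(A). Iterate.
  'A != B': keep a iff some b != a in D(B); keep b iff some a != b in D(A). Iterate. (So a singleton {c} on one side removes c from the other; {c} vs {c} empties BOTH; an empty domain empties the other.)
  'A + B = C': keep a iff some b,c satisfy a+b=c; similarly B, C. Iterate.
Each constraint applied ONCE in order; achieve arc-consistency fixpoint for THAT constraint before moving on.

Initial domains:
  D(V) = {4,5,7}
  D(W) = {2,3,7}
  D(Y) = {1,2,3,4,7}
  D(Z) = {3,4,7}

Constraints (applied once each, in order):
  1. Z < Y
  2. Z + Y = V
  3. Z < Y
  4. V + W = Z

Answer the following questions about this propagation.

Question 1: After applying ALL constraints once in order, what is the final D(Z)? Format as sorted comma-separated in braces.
Answer: {}

Derivation:
Constraint 1 (Z < Y) on D(Z)={3,4,7} D(Y)={1,2,3,4,7}: Z {3,4,7}->{3,4}; Y {1,2,3,4,7}->{4,7}
Constraint 2 (Z + Y = V) on D(Z)={3,4} D(Y)={4,7} D(V)={4,5,7}: Z {3,4}->{3}; Y {4,7}->{4}; V {4,5,7}->{7}
Constraint 3 (Z < Y) on D(Z)={3} D(Y)={4}: no change
Constraint 4 (V + W = Z) on D(V)={7} D(W)={2,3,7} D(Z)={3}: V {7}->{}; W {2,3,7}->{}; Z {3}->{}
So after all 4 constraints: D(Z) = {}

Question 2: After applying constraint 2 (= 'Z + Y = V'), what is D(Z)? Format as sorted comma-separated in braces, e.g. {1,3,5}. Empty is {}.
Constraint 1 (Z < Y) on D(Z)={3,4,7} D(Y)={1,2,3,4,7}: Z {3,4,7}->{3,4}; Y {1,2,3,4,7}->{4,7}
Constraint 2 (Z + Y = V) on D(Z)={3,4} D(Y)={4,7} D(V)={4,5,7}: Z {3,4}->{3}; Y {4,7}->{4}; V {4,5,7}->{7}
So after constraint 2: D(Z) = {3}

Answer: {3}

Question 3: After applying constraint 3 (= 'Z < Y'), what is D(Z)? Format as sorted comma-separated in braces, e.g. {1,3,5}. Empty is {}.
Answer: {3}

Derivation:
Constraint 1 (Z < Y) on D(Z)={3,4,7} D(Y)={1,2,3,4,7}: Z {3,4,7}->{3,4}; Y {1,2,3,4,7}->{4,7}
Constraint 2 (Z + Y = V) on D(Z)={3,4} D(Y)={4,7} D(V)={4,5,7}: Z {3,4}->{3}; Y {4,7}->{4}; V {4,5,7}->{7}
Constraint 3 (Z < Y) on D(Z)={3} D(Y)={4}: no change
So after constraint 3: D(Z) = {3}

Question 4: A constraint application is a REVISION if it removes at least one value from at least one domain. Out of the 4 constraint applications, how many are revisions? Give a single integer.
Answer: 3

Derivation:
Constraint 1 (Z < Y) on D(Z)={3,4,7} D(Y)={1,2,3,4,7}: Z {3,4,7}->{3,4}; Y {1,2,3,4,7}->{4,7} => REVISION
Constraint 2 (Z + Y = V) on D(Z)={3,4} D(Y)={4,7} D(V)={4,5,7}: Z {3,4}->{3}; Y {4,7}->{4}; V {4,5,7}->{7} => REVISION
Constraint 3 (Z < Y) on D(Z)={3} D(Y)={4}: no change => not a revision
Constraint 4 (V + W = Z) on D(V)={7} D(W)={2,3,7} D(Z)={3}: V {7}->{}; W {2,3,7}->{}; Z {3}->{} => REVISION
Total revisions = 3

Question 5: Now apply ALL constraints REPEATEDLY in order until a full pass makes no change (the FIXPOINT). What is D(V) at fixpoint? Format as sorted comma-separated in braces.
pass 0 (initial): D(V)={4,5,7}
pass 1: V {4,5,7}->{}; W {2,3,7}->{}; Y {1,2,3,4,7}->{4}; Z {3,4,7}->{}
pass 2: Y {4}->{}
pass 3: no change
Fixpoint after 3 passes: D(V) = {}

Answer: {}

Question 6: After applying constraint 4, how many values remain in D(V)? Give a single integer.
Answer: 0

Derivation:
Constraint 1 (Z < Y) on D(Z)={3,4,7} D(Y)={1,2,3,4,7}: Z {3,4,7}->{3,4}; Y {1,2,3,4,7}->{4,7}
Constraint 2 (Z + Y = V) on D(Z)={3,4} D(Y)={4,7} D(V)={4,5,7}: Z {3,4}->{3}; Y {4,7}->{4}; V {4,5,7}->{7}
Constraint 3 (Z < Y) on D(Z)={3} D(Y)={4}: no change
Constraint 4 (V + W = Z) on D(V)={7} D(W)={2,3,7} D(Z)={3}: V {7}->{}; W {2,3,7}->{}; Z {3}->{}
So after constraint 4: D(V)={}, size = 0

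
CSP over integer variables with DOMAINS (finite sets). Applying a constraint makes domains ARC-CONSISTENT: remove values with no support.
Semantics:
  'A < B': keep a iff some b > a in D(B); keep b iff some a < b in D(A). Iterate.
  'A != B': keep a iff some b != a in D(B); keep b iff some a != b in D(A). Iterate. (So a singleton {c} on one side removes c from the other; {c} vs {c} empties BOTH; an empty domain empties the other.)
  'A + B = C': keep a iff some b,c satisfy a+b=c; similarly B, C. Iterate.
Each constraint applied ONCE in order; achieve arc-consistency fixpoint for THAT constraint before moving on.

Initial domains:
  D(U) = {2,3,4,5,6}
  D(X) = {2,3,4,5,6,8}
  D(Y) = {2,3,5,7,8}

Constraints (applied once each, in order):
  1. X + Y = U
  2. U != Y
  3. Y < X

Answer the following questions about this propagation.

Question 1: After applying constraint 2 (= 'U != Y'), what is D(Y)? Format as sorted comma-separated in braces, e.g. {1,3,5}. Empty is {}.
Constraint 1 (X + Y = U) on D(X)={2,3,4,5,6,8} D(Y)={2,3,5,7,8} D(U)={2,3,4,5,6}: X {2,3,4,5,6,8}->{2,3,4}; Y {2,3,5,7,8}->{2,3}; U {2,3,4,5,6}->{4,5,6}
Constraint 2 (U != Y) on D(U)={4,5,6} D(Y)={2,3}: no change
So after constraint 2: D(Y) = {2,3}

Answer: {2,3}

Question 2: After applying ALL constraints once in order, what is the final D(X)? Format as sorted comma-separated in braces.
Constraint 1 (X + Y = U) on D(X)={2,3,4,5,6,8} D(Y)={2,3,5,7,8} D(U)={2,3,4,5,6}: X {2,3,4,5,6,8}->{2,3,4}; Y {2,3,5,7,8}->{2,3}; U {2,3,4,5,6}->{4,5,6}
Constraint 2 (U != Y) on D(U)={4,5,6} D(Y)={2,3}: no change
Constraint 3 (Y < X) on D(Y)={2,3} D(X)={2,3,4}: X {2,3,4}->{3,4}
So after all 3 constraints: D(X) = {3,4}

Answer: {3,4}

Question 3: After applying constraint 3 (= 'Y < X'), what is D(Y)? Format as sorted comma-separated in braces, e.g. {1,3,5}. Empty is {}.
Constraint 1 (X + Y = U) on D(X)={2,3,4,5,6,8} D(Y)={2,3,5,7,8} D(U)={2,3,4,5,6}: X {2,3,4,5,6,8}->{2,3,4}; Y {2,3,5,7,8}->{2,3}; U {2,3,4,5,6}->{4,5,6}
Constraint 2 (U != Y) on D(U)={4,5,6} D(Y)={2,3}: no change
Constraint 3 (Y < X) on D(Y)={2,3} D(X)={2,3,4}: X {2,3,4}->{3,4}
So after constraint 3: D(Y) = {2,3}

Answer: {2,3}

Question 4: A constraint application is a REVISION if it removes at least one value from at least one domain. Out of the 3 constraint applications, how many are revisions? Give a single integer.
Constraint 1 (X + Y = U) on D(X)={2,3,4,5,6,8} D(Y)={2,3,5,7,8} D(U)={2,3,4,5,6}: X {2,3,4,5,6,8}->{2,3,4}; Y {2,3,5,7,8}->{2,3}; U {2,3,4,5,6}->{4,5,6} => REVISION
Constraint 2 (U != Y) on D(U)={4,5,6} D(Y)={2,3}: no change => not a revision
Constraint 3 (Y < X) on D(Y)={2,3} D(X)={2,3,4}: X {2,3,4}->{3,4} => REVISION
Total revisions = 2

Answer: 2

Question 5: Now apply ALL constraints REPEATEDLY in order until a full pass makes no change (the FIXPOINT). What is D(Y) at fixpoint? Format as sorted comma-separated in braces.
Answer: {2,3}

Derivation:
pass 0 (initial): D(Y)={2,3,5,7,8}
pass 1: U {2,3,4,5,6}->{4,5,6}; X {2,3,4,5,6,8}->{3,4}; Y {2,3,5,7,8}->{2,3}
pass 2: U {4,5,6}->{5,6}
pass 3: no change
Fixpoint after 3 passes: D(Y) = {2,3}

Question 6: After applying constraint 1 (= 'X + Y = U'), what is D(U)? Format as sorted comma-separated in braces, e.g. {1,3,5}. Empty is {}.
Constraint 1 (X + Y = U) on D(X)={2,3,4,5,6,8} D(Y)={2,3,5,7,8} D(U)={2,3,4,5,6}: X {2,3,4,5,6,8}->{2,3,4}; Y {2,3,5,7,8}->{2,3}; U {2,3,4,5,6}->{4,5,6}
So after constraint 1: D(U) = {4,5,6}

Answer: {4,5,6}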